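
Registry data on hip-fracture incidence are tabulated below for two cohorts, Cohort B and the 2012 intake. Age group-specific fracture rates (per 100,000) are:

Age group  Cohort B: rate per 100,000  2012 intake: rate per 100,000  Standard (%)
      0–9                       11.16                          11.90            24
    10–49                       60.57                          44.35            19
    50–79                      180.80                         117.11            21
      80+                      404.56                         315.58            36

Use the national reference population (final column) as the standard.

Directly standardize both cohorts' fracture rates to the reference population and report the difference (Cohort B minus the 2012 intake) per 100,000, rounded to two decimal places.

Standard weights: 0.24, 0.19, 0.21, 0.36.
Cohort B: 0.2400×11.16 + 0.1900×60.57 + 0.2100×180.80 + 0.3600×404.56 = 197.7963 per 100,000.
The 2012 intake: 0.2400×11.90 + 0.1900×44.35 + 0.2100×117.11 + 0.3600×315.58 = 149.4844 per 100,000.
Difference = 197.7963 − 149.4844 = 48.3119.

48.31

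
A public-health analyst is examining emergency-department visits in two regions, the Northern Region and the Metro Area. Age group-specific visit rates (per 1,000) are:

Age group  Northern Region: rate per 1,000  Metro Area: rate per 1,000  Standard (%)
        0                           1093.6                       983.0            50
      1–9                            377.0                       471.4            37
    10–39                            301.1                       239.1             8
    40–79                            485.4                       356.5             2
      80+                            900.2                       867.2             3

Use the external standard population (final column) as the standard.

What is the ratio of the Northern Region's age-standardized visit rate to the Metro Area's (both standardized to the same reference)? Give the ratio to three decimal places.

1.040

Standard weights: 0.50, 0.37, 0.08, 0.02, 0.03.
The Northern Region: 0.5000×1093.6 + 0.3700×377.0 + 0.0800×301.1 + 0.0200×485.4 + 0.0300×900.2 = 747.0920 per 1,000.
The Metro Area: 0.5000×983.0 + 0.3700×471.4 + 0.0800×239.1 + 0.0200×356.5 + 0.0300×867.2 = 718.1920 per 1,000.
Ratio = 747.0920 ÷ 718.1920 = 1.04024.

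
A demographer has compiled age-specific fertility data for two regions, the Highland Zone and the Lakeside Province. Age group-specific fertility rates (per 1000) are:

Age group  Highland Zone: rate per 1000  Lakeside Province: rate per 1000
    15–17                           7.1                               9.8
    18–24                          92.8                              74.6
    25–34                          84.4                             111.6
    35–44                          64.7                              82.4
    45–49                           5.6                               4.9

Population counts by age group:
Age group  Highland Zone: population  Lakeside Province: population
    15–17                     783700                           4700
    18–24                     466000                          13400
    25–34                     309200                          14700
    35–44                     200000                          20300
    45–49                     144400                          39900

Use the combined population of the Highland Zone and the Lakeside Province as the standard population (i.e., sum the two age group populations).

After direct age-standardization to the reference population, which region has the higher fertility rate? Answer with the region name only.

Combined standard total = 1996300; weights = 0.3949, 0.2401, 0.1623, 0.1104, 0.0923.
The Highland Zone: 0.3949×7.1 + 0.2401×92.8 + 0.1623×84.4 + 0.1104×64.7 + 0.0923×5.6 = 46.4402 per 1000.
The Lakeside Province: 0.3949×9.8 + 0.2401×74.6 + 0.1623×111.6 + 0.1104×82.4 + 0.0923×4.9 = 49.4378 per 1000.

Lakeside Province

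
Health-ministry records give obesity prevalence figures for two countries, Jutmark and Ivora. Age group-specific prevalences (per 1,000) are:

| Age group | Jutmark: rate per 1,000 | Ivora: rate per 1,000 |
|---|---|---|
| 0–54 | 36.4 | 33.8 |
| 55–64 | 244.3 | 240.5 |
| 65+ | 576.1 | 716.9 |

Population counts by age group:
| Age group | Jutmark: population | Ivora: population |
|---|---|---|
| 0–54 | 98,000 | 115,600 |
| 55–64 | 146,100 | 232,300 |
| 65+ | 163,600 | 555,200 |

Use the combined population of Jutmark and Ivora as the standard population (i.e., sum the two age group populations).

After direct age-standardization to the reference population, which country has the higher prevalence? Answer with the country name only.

Combined standard total = 1,310,800; weights = 0.1630, 0.2887, 0.5484.
Jutmark: 0.1630×36.4 + 0.2887×244.3 + 0.5484×576.1 = 392.3702 per 1,000.
Ivora: 0.1630×33.8 + 0.2887×240.5 + 0.5484×716.9 = 468.0597 per 1,000.

Ivora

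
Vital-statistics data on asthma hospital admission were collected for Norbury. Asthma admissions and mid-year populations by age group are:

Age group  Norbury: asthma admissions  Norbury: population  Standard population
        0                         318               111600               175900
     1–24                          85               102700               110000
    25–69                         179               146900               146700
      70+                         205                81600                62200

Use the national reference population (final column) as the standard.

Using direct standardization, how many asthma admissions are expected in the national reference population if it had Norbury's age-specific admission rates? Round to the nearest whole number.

Age-specific rates per 10000 for Norbury: 28.49, 8.28, 12.19, 25.12.
Expected asthma admissions = Σ (standard pop × age-specific rate ÷ 10000)
= 175900×28.49/10000 + 110000×8.28/10000 + 146700×12.19/10000 + 62200×25.12/10000
= 501.22 + 91.04 + 178.76 + 156.26 = 927.28.

927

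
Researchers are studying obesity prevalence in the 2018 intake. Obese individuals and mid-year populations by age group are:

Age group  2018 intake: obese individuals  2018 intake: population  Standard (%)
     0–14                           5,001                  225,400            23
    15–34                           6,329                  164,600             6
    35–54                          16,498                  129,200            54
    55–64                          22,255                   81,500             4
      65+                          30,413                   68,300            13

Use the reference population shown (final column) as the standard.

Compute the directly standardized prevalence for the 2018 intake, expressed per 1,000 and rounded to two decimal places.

Age-specific rates per 1,000 for the 2018 intake: 22.187, 38.451, 127.693, 273.067, 445.286.
Standard weights: 0.23, 0.06, 0.54, 0.04, 0.13.
Standardized rate: 0.2300×22.187 + 0.0600×38.451 + 0.5400×127.693 + 0.0400×273.067 + 0.1300×445.286 = 145.1744 per 1,000.

145.17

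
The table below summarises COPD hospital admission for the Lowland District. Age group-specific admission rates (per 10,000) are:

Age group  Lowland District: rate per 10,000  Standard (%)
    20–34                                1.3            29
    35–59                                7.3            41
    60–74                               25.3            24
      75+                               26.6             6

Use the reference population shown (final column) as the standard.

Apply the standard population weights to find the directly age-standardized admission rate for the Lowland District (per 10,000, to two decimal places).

11.04

Standard weights: 0.29, 0.41, 0.24, 0.06.
Standardized rate: 0.2900×1.3 + 0.4100×7.3 + 0.2400×25.3 + 0.0600×26.6 = 11.0380 per 10,000.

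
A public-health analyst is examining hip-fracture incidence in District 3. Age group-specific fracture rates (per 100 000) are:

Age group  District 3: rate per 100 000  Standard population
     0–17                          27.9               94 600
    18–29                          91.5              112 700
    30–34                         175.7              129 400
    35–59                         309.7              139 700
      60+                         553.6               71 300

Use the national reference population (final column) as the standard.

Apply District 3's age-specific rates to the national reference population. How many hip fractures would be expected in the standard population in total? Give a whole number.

1184

Expected hip fractures = Σ (standard pop × age-specific rate ÷ 100 000)
= 94 600×27.9/100 000 + 112 700×91.5/100 000 + 129 400×175.7/100 000 + 139 700×309.7/100 000 + 71 300×553.6/100 000
= 26.39 + 103.12 + 227.36 + 432.65 + 394.72 = 1184.24.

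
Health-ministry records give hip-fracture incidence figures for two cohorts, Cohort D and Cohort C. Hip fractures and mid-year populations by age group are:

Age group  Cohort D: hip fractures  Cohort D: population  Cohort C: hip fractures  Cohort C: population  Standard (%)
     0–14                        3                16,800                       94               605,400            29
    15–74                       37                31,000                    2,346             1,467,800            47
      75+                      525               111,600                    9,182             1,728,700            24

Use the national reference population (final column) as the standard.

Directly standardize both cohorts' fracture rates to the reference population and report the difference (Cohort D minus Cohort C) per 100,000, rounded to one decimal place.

Age-specific rates per 100,000 for Cohort D: 17.86, 119.35, 470.43.
For Cohort C: 15.53, 159.83, 531.15.
Standard weights: 0.29, 0.47, 0.24.
Cohort D: 0.2900×17.86 + 0.4700×119.35 + 0.2400×470.43 = 174.1786 per 100,000.
Cohort C: 0.2900×15.53 + 0.4700×159.83 + 0.2400×531.15 = 207.0995 per 100,000.
Difference = 174.1786 − 207.0995 = -32.9210.

-32.9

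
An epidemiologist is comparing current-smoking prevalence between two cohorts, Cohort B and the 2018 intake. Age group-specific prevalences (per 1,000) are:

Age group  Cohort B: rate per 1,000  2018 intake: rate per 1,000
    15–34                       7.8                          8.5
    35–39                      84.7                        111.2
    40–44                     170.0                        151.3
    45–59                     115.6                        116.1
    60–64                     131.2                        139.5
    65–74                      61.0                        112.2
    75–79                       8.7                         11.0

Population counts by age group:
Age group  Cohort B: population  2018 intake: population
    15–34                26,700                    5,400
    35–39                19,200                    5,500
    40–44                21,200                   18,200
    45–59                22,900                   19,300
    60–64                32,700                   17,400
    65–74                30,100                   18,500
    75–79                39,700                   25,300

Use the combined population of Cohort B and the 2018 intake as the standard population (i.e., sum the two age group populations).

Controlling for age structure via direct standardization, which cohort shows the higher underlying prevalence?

Combined standard total = 302,100; weights = 0.1063, 0.0818, 0.1304, 0.1397, 0.1658, 0.1609, 0.2152.
Cohort B: 0.1063×7.8 + 0.0818×84.7 + 0.1304×170.0 + 0.1397×115.6 + 0.1658×131.2 + 0.1609×61.0 + 0.2152×8.7 = 79.5167 per 1,000.
The 2018 intake: 0.1063×8.5 + 0.0818×111.2 + 0.1304×151.3 + 0.1397×116.1 + 0.1658×139.5 + 0.1609×112.2 + 0.2152×11.0 = 89.4969 per 1,000.

2018 intake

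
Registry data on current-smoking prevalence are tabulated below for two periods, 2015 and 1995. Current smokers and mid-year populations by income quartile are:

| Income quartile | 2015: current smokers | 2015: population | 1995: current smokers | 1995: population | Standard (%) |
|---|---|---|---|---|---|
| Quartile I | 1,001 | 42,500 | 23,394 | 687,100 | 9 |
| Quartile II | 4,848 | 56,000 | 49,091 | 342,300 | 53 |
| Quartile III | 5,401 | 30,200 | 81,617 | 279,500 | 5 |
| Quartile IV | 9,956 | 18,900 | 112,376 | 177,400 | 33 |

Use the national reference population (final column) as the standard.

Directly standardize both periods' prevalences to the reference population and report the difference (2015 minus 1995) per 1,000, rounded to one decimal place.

Income-specific rates per 1,000 for 2015: 23.553, 86.571, 178.841, 526.772.
For 1995: 34.047, 143.415, 292.011, 633.461.
Standard weights: 0.09, 0.53, 0.05, 0.33.
2015: 0.0900×23.553 + 0.5300×86.571 + 0.0500×178.841 + 0.3300×526.772 = 230.7796 per 1,000.
1995: 0.0900×34.047 + 0.5300×143.415 + 0.0500×292.011 + 0.3300×633.461 = 302.7170 per 1,000.
Difference = 230.7796 − 302.7170 = -71.9374.

-71.9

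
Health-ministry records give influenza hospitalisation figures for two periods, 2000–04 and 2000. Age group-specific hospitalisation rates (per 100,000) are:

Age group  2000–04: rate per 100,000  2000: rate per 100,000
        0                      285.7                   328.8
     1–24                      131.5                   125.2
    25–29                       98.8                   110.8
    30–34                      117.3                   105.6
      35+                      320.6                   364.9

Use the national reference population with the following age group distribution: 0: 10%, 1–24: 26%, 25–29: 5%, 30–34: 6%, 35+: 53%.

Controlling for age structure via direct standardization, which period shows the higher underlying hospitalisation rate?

Standard weights: 0.10, 0.26, 0.05, 0.06, 0.53.
2000–04: 0.1000×285.7 + 0.2600×131.5 + 0.0500×98.8 + 0.0600×117.3 + 0.5300×320.6 = 244.6560 per 100,000.
2000: 0.1000×328.8 + 0.2600×125.2 + 0.0500×110.8 + 0.0600×105.6 + 0.5300×364.9 = 270.7050 per 100,000.

2000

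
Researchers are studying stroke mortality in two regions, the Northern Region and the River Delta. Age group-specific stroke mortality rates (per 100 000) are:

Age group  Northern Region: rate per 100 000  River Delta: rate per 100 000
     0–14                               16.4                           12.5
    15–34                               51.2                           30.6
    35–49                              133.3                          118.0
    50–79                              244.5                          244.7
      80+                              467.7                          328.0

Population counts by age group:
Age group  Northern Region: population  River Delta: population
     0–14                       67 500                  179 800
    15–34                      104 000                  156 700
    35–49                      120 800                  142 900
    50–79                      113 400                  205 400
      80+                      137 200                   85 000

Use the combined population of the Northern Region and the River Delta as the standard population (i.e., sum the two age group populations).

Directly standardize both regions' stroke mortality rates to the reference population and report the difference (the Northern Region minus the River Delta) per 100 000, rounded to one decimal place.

31.5

Combined standard total = 1 312 700; weights = 0.1884, 0.1986, 0.2009, 0.2429, 0.1693.
The Northern Region: 0.1884×16.4 + 0.1986×51.2 + 0.2009×133.3 + 0.2429×244.5 + 0.1693×467.7 = 178.5818 per 100 000.
The River Delta: 0.1884×12.5 + 0.1986×30.6 + 0.2009×118.0 + 0.2429×244.7 + 0.1693×328.0 = 147.0840 per 100 000.
Difference = 178.5818 − 147.0840 = 31.4977.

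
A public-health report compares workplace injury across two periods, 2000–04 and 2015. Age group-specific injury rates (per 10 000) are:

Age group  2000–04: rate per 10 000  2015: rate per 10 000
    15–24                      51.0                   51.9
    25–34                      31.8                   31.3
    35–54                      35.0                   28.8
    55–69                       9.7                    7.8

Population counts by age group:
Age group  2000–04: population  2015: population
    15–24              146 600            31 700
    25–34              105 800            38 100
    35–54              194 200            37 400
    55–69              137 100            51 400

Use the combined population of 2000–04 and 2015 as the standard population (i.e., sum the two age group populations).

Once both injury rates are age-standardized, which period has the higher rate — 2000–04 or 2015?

2000–04

Combined standard total = 742 300; weights = 0.2402, 0.1939, 0.3120, 0.2539.
2000–04: 0.2402×51.0 + 0.1939×31.8 + 0.3120×35.0 + 0.2539×9.7 = 31.7982 per 10 000.
2015: 0.2402×51.9 + 0.1939×31.3 + 0.3120×28.8 + 0.2539×7.8 = 29.5005 per 10 000.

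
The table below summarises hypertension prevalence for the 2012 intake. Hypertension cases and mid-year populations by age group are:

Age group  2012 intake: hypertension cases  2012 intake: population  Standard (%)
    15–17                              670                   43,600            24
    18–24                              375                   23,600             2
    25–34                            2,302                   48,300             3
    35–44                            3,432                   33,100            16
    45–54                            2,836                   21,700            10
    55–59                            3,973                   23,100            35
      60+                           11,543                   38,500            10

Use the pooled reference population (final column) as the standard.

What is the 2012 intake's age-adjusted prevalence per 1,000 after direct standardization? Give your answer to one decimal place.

125.3

Age-specific rates per 1,000 for the 2012 intake: 15.367, 15.890, 47.660, 103.686, 130.691, 171.991, 299.818.
Standard weights: 0.24, 0.02, 0.03, 0.16, 0.10, 0.35, 0.10.
Standardized rate: 0.2400×15.367 + 0.0200×15.890 + 0.0300×47.660 + 0.1600×103.686 + 0.1000×130.691 + 0.3500×171.991 + 0.1000×299.818 = 125.2733 per 1,000.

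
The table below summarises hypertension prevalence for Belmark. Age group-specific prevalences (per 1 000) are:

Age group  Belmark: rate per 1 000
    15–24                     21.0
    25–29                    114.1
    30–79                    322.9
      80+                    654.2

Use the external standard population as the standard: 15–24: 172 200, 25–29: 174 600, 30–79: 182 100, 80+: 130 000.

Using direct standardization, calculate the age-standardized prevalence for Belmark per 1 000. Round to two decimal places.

254.04

Standard total = 658 900; weights = 0.2613, 0.2650, 0.2764, 0.1973.
Standardized rate: 0.2613×21.0 + 0.2650×114.1 + 0.2764×322.9 + 0.1973×654.2 = 254.0357 per 1 000.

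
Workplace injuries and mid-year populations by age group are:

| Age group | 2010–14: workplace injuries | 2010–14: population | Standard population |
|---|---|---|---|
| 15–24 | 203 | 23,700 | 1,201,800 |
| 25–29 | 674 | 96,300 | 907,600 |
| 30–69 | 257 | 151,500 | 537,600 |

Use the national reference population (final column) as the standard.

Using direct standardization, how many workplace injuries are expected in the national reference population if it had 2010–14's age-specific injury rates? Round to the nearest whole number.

Age-specific rates per 10,000 for 2010–14: 85.65, 69.99, 16.96.
Expected workplace injuries = Σ (standard pop × age-specific rate ÷ 10,000)
= 1,201,800×85.65/10,000 + 907,600×69.99/10,000 + 537,600×16.96/10,000
= 10293.90 + 6352.26 + 911.97 = 17558.12.

17558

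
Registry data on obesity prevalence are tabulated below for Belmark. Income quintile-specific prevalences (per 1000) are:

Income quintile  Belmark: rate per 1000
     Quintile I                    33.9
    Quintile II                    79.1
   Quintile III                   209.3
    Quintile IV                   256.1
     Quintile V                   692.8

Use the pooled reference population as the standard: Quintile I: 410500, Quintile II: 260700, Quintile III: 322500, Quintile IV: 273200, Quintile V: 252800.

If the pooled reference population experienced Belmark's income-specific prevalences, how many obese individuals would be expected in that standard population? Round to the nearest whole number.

Expected obese individuals = Σ (standard pop × income-specific rate ÷ 1000)
= 410500×33.9/1000 + 260700×79.1/1000 + 322500×209.3/1000 + 273200×256.1/1000 + 252800×692.8/1000
= 13915.95 + 20621.37 + 67499.25 + 69966.52 + 175139.84 = 347142.93.

347143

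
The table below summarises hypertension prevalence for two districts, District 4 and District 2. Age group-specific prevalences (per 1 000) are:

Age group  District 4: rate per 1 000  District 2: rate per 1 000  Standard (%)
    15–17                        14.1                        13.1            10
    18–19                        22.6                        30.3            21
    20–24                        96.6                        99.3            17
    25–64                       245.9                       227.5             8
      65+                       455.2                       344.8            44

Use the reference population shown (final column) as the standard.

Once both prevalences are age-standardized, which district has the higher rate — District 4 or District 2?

Standard weights: 0.10, 0.21, 0.17, 0.08, 0.44.
District 4: 0.1000×14.1 + 0.2100×22.6 + 0.1700×96.6 + 0.0800×245.9 + 0.4400×455.2 = 242.5380 per 1 000.
District 2: 0.1000×13.1 + 0.2100×30.3 + 0.1700×99.3 + 0.0800×227.5 + 0.4400×344.8 = 194.4660 per 1 000.

District 4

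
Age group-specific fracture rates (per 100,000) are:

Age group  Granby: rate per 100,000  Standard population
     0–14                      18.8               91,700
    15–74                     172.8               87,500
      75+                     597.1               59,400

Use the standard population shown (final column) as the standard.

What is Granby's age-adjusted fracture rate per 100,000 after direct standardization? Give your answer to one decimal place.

Standard total = 238,600; weights = 0.3843, 0.3667, 0.2490.
Standardized rate: 0.3843×18.8 + 0.3667×172.8 + 0.2490×597.1 = 219.2443 per 100,000.

219.2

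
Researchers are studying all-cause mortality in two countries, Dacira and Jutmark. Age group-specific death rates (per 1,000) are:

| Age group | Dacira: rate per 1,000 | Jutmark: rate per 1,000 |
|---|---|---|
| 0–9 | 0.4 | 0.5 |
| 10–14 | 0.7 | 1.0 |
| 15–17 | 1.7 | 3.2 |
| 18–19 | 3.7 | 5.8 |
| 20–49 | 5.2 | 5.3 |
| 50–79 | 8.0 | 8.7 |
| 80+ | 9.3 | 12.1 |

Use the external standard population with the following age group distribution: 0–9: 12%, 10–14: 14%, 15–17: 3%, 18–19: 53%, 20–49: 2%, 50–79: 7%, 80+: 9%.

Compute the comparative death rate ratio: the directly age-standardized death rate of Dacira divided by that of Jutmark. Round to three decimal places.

0.707

Standard weights: 0.12, 0.14, 0.03, 0.53, 0.02, 0.07, 0.09.
Dacira: 0.1200×0.4 + 0.1400×0.7 + 0.0300×1.7 + 0.5300×3.7 + 0.0200×5.2 + 0.0700×8.0 + 0.0900×9.3 = 3.6590 per 1,000.
Jutmark: 0.1200×0.5 + 0.1400×1.0 + 0.0300×3.2 + 0.5300×5.8 + 0.0200×5.3 + 0.0700×8.7 + 0.0900×12.1 = 5.1740 per 1,000.
Ratio = 3.6590 ÷ 5.1740 = 0.70719.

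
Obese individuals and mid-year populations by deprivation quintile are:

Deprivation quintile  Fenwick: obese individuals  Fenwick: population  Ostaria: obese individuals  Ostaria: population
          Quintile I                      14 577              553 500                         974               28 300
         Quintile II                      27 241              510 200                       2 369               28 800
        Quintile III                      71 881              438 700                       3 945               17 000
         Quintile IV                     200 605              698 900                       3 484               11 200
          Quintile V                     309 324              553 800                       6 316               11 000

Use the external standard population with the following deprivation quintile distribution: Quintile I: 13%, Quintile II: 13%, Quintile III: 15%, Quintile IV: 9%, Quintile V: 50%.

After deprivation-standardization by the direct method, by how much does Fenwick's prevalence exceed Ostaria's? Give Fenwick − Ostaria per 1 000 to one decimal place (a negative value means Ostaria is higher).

Deprivation-specific rates per 1 000 for Fenwick: 26.336, 53.393, 163.850, 287.030, 558.548.
For Ostaria: 34.417, 82.257, 232.059, 311.071, 574.182.
Standard weights: 0.13, 0.13, 0.15, 0.09, 0.50.
Fenwick: 0.1300×26.336 + 0.1300×53.393 + 0.1500×163.850 + 0.0900×287.030 + 0.5000×558.548 = 340.0490 per 1 000.
Ostaria: 0.1300×34.417 + 0.1300×82.257 + 0.1500×232.059 + 0.0900×311.071 + 0.5000×574.182 = 365.0638 per 1 000.
Difference = 340.0490 − 365.0638 = -25.0147.

-25.0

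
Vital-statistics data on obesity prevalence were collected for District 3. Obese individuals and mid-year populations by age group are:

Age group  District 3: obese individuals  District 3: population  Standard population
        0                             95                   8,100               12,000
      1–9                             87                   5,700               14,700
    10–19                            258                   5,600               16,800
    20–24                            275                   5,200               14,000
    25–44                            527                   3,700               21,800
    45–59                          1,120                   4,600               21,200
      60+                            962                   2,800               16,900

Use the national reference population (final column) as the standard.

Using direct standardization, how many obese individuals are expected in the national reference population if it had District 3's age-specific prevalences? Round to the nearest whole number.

Age-specific rates per 1,000 for District 3: 11.728, 15.263, 46.071, 52.885, 142.432, 243.478, 343.571.
Expected obese individuals = Σ (standard pop × age-specific rate ÷ 1,000)
= 12,000×11.728/1,000 + 14,700×15.263/1,000 + 16,800×46.071/1,000 + 14,000×52.885/1,000 + 21,800×142.432/1,000 + 21,200×243.478/1,000 + 16,900×343.571/1,000
= 140.74 + 224.37 + 774.00 + 740.38 + 3105.03 + 5161.74 + 5806.36 = 15952.62.

15953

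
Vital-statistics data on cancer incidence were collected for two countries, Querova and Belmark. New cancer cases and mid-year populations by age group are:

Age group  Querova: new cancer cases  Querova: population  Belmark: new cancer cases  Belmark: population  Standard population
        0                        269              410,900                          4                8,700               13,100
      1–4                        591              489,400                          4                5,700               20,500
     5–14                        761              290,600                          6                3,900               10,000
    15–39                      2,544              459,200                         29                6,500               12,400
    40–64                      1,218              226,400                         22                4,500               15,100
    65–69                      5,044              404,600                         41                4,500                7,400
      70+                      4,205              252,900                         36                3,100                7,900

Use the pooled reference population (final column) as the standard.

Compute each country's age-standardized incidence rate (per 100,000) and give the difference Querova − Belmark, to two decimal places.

Age-specific rates per 100,000 for Querova: 65.47, 120.76, 261.87, 554.01, 537.99, 1246.66, 1662.71.
For Belmark: 45.98, 70.18, 153.85, 446.15, 488.89, 911.11, 1161.29.
Standard total = 86,400; weights = 0.1516, 0.2373, 0.1157, 0.1435, 0.1748, 0.0856, 0.0914.
Querova: 0.1516×65.47 + 0.2373×120.76 + 0.1157×261.87 + 0.1435×554.01 + 0.1748×537.99 + 0.0856×1246.66 + 0.0914×1662.71 = 501.2259 per 100,000.
Belmark: 0.1516×45.98 + 0.2373×70.18 + 0.1157×153.85 + 0.1435×446.15 + 0.1748×488.89 + 0.0856×911.11 + 0.0914×1161.29 = 375.1192 per 100,000.
Difference = 501.2259 − 375.1192 = 126.1067.

126.11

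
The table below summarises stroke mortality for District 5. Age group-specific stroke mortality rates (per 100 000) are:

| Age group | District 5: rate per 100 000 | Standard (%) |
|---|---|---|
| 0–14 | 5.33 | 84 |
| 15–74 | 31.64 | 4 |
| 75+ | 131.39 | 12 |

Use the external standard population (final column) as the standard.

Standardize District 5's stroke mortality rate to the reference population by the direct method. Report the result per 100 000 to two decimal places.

Standard weights: 0.84, 0.04, 0.12.
Standardized rate: 0.8400×5.33 + 0.0400×31.64 + 0.1200×131.39 = 21.5096 per 100 000.

21.51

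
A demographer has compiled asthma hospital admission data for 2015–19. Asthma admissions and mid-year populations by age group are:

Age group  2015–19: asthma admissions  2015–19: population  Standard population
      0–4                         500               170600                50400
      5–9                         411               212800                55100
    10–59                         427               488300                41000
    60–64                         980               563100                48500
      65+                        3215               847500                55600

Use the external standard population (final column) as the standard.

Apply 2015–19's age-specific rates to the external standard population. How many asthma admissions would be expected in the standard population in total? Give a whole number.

Age-specific rates per 10000 for 2015–19: 29.31, 19.31, 8.74, 17.40, 37.94.
Expected asthma admissions = Σ (standard pop × age-specific rate ÷ 10000)
= 50400×29.31/10000 + 55100×19.31/10000 + 41000×8.74/10000 + 48500×17.40/10000 + 55600×37.94/10000
= 147.71 + 106.42 + 35.85 + 84.41 + 210.92 = 585.31.

585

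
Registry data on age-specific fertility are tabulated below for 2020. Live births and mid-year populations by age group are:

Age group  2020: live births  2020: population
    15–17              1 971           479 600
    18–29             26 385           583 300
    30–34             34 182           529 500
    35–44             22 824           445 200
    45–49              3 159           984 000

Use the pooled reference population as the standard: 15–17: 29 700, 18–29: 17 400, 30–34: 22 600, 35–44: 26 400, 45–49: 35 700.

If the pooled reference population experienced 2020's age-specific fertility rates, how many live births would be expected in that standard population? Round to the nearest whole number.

3836

Age-specific rates per 1 000 for 2020: 4.110, 45.234, 64.555, 51.267, 3.210.
Expected live births = Σ (standard pop × age-specific rate ÷ 1 000)
= 29 700×4.110/1 000 + 17 400×45.234/1 000 + 22 600×64.555/1 000 + 26 400×51.267/1 000 + 35 700×3.210/1 000
= 122.06 + 787.07 + 1458.95 + 1353.44 + 114.61 = 3836.13.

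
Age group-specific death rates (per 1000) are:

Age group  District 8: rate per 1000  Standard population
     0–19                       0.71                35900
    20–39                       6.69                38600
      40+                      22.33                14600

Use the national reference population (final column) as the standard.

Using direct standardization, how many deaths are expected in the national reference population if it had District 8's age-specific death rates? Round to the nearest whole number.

610

Expected deaths = Σ (standard pop × age-specific rate ÷ 1000)
= 35900×0.71/1000 + 38600×6.69/1000 + 14600×22.33/1000
= 25.49 + 258.23 + 326.02 = 609.74.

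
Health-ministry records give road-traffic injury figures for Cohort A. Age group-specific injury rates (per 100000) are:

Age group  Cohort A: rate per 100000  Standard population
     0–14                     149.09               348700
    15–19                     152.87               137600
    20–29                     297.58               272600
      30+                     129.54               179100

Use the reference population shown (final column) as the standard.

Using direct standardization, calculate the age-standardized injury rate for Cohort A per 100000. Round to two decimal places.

189.07

Standard total = 938000; weights = 0.3717, 0.1467, 0.2906, 0.1909.
Standardized rate: 0.3717×149.09 + 0.1467×152.87 + 0.2906×297.58 + 0.1909×129.54 = 189.0656 per 100000.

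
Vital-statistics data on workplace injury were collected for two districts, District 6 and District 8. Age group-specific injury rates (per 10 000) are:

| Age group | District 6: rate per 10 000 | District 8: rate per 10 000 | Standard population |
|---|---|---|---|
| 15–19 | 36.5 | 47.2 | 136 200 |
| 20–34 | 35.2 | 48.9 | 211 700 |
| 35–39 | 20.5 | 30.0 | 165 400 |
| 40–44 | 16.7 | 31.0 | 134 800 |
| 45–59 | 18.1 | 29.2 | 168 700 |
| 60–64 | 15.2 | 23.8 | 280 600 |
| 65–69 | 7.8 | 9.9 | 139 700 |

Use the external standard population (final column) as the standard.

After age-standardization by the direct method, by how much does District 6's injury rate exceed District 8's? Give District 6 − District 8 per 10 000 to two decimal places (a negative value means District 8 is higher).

Standard total = 1 237 100; weights = 0.1101, 0.1711, 0.1337, 0.1090, 0.1364, 0.2268, 0.1129.
District 6: 0.1101×36.5 + 0.1711×35.2 + 0.1337×20.5 + 0.1090×16.7 + 0.1364×18.1 + 0.2268×15.2 + 0.1129×7.8 = 21.3994 per 10 000.
District 8: 0.1101×47.2 + 0.1711×48.9 + 0.1337×30.0 + 0.1090×31.0 + 0.1364×29.2 + 0.2268×23.8 + 0.1129×9.9 = 31.4517 per 10 000.
Difference = 21.3994 − 31.4517 = -10.0523.

-10.05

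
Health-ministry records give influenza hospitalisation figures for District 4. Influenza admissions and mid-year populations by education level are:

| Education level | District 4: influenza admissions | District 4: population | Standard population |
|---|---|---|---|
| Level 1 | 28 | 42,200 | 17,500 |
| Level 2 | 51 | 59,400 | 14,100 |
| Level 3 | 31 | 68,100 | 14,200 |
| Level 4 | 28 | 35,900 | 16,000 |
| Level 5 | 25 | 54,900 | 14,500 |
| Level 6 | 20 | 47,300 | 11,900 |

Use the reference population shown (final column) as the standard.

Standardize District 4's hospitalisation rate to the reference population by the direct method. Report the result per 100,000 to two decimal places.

Education-specific rates per 100,000 for District 4: 66.35, 85.86, 45.52, 77.99, 45.54, 42.28.
Standard total = 88,200; weights = 0.1984, 0.1599, 0.1610, 0.1814, 0.1644, 0.1349.
Standardized rate: 0.1984×66.35 + 0.1599×85.86 + 0.1610×45.52 + 0.1814×77.99 + 0.1644×45.54 + 0.1349×42.28 = 61.5592 per 100,000.

61.56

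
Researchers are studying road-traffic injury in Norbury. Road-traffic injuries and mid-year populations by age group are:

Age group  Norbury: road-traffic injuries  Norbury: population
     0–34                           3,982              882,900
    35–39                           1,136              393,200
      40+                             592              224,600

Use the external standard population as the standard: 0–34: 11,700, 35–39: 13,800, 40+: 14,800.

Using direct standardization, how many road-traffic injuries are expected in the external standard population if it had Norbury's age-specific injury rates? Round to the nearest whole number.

Age-specific rates per 100,000 for Norbury: 451.01, 288.91, 263.58.
Expected road-traffic injuries = Σ (standard pop × age-specific rate ÷ 100,000)
= 11,700×451.01/100,000 + 13,800×288.91/100,000 + 14,800×263.58/100,000
= 52.77 + 39.87 + 39.01 = 131.65.

132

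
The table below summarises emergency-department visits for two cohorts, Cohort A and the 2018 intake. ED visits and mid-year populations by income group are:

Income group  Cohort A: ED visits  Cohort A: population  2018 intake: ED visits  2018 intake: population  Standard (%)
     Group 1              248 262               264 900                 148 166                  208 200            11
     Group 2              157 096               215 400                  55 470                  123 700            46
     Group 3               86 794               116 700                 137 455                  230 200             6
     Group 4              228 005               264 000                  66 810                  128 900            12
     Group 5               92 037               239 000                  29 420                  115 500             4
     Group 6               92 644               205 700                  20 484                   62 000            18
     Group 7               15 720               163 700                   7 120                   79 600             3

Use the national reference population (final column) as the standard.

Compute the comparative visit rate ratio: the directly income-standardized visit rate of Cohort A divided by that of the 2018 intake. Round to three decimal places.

1.508

Income-specific rates per 1 000 for Cohort A: 937.191, 729.322, 743.736, 863.655, 385.092, 450.384, 96.029.
For the 2018 intake: 711.652, 448.424, 597.111, 518.309, 254.719, 330.387, 89.447.
Standard weights: 0.11, 0.46, 0.06, 0.12, 0.04, 0.18, 0.03.
Cohort A: 0.1100×937.191 + 0.4600×729.322 + 0.0600×743.736 + 0.1200×863.655 + 0.0400×385.092 + 0.1800×450.384 + 0.0300×96.029 = 686.1958 per 1 000.
The 2018 intake: 0.1100×711.652 + 0.4600×448.424 + 0.0600×597.111 + 0.1200×518.309 + 0.0400×254.719 + 0.1800×330.387 + 0.0300×89.447 = 454.9222 per 1 000.
Ratio = 686.1958 ÷ 454.9222 = 1.50838.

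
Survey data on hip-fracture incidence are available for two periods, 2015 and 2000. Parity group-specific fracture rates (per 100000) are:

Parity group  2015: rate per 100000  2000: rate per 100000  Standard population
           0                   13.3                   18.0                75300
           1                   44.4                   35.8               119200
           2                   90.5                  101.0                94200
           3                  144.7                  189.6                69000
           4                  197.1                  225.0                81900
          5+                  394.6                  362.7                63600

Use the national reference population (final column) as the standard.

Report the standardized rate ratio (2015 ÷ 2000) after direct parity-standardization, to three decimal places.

Standard total = 503200; weights = 0.1496, 0.2369, 0.1872, 0.1371, 0.1628, 0.1264.
2015: 0.1496×13.3 + 0.2369×44.4 + 0.1872×90.5 + 0.1371×144.7 + 0.1628×197.1 + 0.1264×394.6 = 131.2449 per 100000.
2000: 0.1496×18.0 + 0.2369×35.8 + 0.1872×101.0 + 0.1371×189.6 + 0.1628×225.0 + 0.1264×362.7 = 138.5425 per 100000.
Ratio = 131.2449 ÷ 138.5425 = 0.94733.

0.947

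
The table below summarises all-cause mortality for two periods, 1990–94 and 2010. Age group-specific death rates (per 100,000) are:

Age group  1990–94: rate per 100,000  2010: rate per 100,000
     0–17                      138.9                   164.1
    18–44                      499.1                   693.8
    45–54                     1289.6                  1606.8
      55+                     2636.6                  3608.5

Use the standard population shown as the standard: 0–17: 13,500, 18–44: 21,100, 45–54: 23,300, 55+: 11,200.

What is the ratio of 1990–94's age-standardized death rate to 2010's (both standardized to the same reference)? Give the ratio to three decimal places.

0.760

Standard total = 69,100; weights = 0.1954, 0.3054, 0.3372, 0.1621.
1990–94: 0.1954×138.9 + 0.3054×499.1 + 0.3372×1289.6 + 0.1621×2636.6 = 1041.7331 per 100,000.
2010: 0.1954×164.1 + 0.3054×693.8 + 0.3372×1606.8 + 0.1621×3608.5 = 1370.5958 per 100,000.
Ratio = 1041.7331 ÷ 1370.5958 = 0.76006.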